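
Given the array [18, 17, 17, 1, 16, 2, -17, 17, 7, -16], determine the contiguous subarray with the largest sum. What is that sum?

Using Kadane's algorithm on [18, 17, 17, 1, 16, 2, -17, 17, 7, -16]:

Scanning through the array:
Position 1 (value 17): max_ending_here = 35, max_so_far = 35
Position 2 (value 17): max_ending_here = 52, max_so_far = 52
Position 3 (value 1): max_ending_here = 53, max_so_far = 53
Position 4 (value 16): max_ending_here = 69, max_so_far = 69
Position 5 (value 2): max_ending_here = 71, max_so_far = 71
Position 6 (value -17): max_ending_here = 54, max_so_far = 71
Position 7 (value 17): max_ending_here = 71, max_so_far = 71
Position 8 (value 7): max_ending_here = 78, max_so_far = 78
Position 9 (value -16): max_ending_here = 62, max_so_far = 78

Maximum subarray: [18, 17, 17, 1, 16, 2, -17, 17, 7]
Maximum sum: 78

The maximum subarray is [18, 17, 17, 1, 16, 2, -17, 17, 7] with sum 78. This subarray runs from index 0 to index 8.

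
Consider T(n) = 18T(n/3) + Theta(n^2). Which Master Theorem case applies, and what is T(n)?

Master Theorem for T(n) = 18T(n/3) + O(n^2):

a = 18, b = 3, c = 2
log_b(a) = log_3(18) = 2.6309

Case 1: c = 2 < log_3(18) = 2.6309
T(n) = O(n^(log_3 18))

For T(n) = 18T(n/3) + O(n^2): log_3(18) = 2.6309. This is Case 1 of the Master Theorem (c < log_b(a), work dominated by leaves), giving O(n^(log_3 18)).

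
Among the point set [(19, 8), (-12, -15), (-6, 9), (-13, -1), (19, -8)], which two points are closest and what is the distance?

Computing all pairwise distances among 5 points:

d((19, 8), (-12, -15)) = 38.6005
d((19, 8), (-6, 9)) = 25.02
d((19, 8), (-13, -1)) = 33.2415
d((19, 8), (19, -8)) = 16.0
d((-12, -15), (-6, 9)) = 24.7386
d((-12, -15), (-13, -1)) = 14.0357
d((-12, -15), (19, -8)) = 31.7805
d((-6, 9), (-13, -1)) = 12.2066 <-- minimum
d((-6, 9), (19, -8)) = 30.2324
d((-13, -1), (19, -8)) = 32.7567

Closest pair: (-6, 9) and (-13, -1) with distance 12.2066

The closest pair is (-6, 9) and (-13, -1) with Euclidean distance 12.2066. For 5 points, brute-force pairwise comparison is shown above. For large n, the divide-and-conquer algorithm (sort by x, recurse on halves, check the dividing strip) achieves O(n log n).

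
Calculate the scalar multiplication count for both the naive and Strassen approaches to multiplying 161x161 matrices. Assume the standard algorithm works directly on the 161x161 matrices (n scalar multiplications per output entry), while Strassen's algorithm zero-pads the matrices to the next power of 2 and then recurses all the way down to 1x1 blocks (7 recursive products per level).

Matrix multiplication for 161x161 matrices:

Strassen's algorithm requires power-of-2 dimensions. Pad 161x161 to 256x256 (next power of 2).

Standard algorithm: 161^3 = 4173281 multiplications
Strassen's algorithm: 7^(log2(256)) = 7^8 = 5764801 multiplications
Difference: 4173281 - 5764801 = -1591520 (Strassen uses MORE here due to padding overhead — for small or just-over-power-of-2 n, padding can outweigh the per-level savings)

Standard: 4173281 multiplications (161^3). Strassen: 5764801 multiplications (7^8, after padding to 256x256). Strassen reduces 8 recursive multiplications to 7 at each level.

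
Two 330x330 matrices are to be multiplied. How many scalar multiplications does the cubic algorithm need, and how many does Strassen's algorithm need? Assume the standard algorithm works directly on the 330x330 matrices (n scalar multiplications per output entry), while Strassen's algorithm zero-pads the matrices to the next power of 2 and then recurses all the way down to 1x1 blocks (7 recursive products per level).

Matrix multiplication for 330x330 matrices:

Strassen's algorithm requires power-of-2 dimensions. Pad 330x330 to 512x512 (next power of 2).

Standard algorithm: 330^3 = 35937000 multiplications
Strassen's algorithm: 7^(log2(512)) = 7^9 = 40353607 multiplications
Difference: 35937000 - 40353607 = -4416607 (Strassen uses MORE here due to padding overhead — for small or just-over-power-of-2 n, padding can outweigh the per-level savings)

Standard: 35937000 multiplications (330^3). Strassen: 40353607 multiplications (7^9, after padding to 512x512). Strassen reduces 8 recursive multiplications to 7 at each level.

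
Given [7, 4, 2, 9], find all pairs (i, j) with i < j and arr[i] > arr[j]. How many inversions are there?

Finding inversions in [7, 4, 2, 9]:

(0, 1): arr[0]=7 > arr[1]=4
(0, 2): arr[0]=7 > arr[2]=2
(1, 2): arr[1]=4 > arr[2]=2

Total inversions: 3

The array has 3 inversion(s): (0,1), (0,2), (1,2). Each pair (i,j) satisfies i < j and arr[i] > arr[j].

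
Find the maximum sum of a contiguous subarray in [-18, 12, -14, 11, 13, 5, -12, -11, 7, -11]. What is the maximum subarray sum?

Using Kadane's algorithm on [-18, 12, -14, 11, 13, 5, -12, -11, 7, -11]:

Scanning through the array:
Position 1 (value 12): max_ending_here = 12, max_so_far = 12
Position 2 (value -14): max_ending_here = -2, max_so_far = 12
Position 3 (value 11): max_ending_here = 11, max_so_far = 12
Position 4 (value 13): max_ending_here = 24, max_so_far = 24
Position 5 (value 5): max_ending_here = 29, max_so_far = 29
Position 6 (value -12): max_ending_here = 17, max_so_far = 29
Position 7 (value -11): max_ending_here = 6, max_so_far = 29
Position 8 (value 7): max_ending_here = 13, max_so_far = 29
Position 9 (value -11): max_ending_here = 2, max_so_far = 29

Maximum subarray: [11, 13, 5]
Maximum sum: 29

The maximum subarray is [11, 13, 5] with sum 29. This subarray runs from index 3 to index 5.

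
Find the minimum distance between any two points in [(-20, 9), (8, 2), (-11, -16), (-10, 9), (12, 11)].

Computing all pairwise distances among 5 points:

d((-20, 9), (8, 2)) = 28.8617
d((-20, 9), (-11, -16)) = 26.5707
d((-20, 9), (-10, 9)) = 10.0
d((-20, 9), (12, 11)) = 32.0624
d((8, 2), (-11, -16)) = 26.1725
d((8, 2), (-10, 9)) = 19.3132
d((8, 2), (12, 11)) = 9.8489 <-- minimum
d((-11, -16), (-10, 9)) = 25.02
d((-11, -16), (12, 11)) = 35.4683
d((-10, 9), (12, 11)) = 22.0907

Closest pair: (8, 2) and (12, 11) with distance 9.8489

The closest pair is (8, 2) and (12, 11) with Euclidean distance 9.8489. For 5 points, brute-force pairwise comparison is shown above. For large n, the divide-and-conquer algorithm (sort by x, recurse on halves, check the dividing strip) achieves O(n log n).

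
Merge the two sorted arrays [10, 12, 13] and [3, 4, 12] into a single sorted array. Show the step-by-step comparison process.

Merging process:

Compare 10 vs 3: take 3 from right. Merged: [3]
Compare 10 vs 4: take 4 from right. Merged: [3, 4]
Compare 10 vs 12: take 10 from left. Merged: [3, 4, 10]
Compare 12 vs 12: take 12 from left. Merged: [3, 4, 10, 12]
Compare 13 vs 12: take 12 from right. Merged: [3, 4, 10, 12, 12]
Append remaining from left: [13]. Merged: [3, 4, 10, 12, 12, 13]

Final merged array: [3, 4, 10, 12, 12, 13]
Total comparisons: 5

The merged array is [3, 4, 10, 12, 12, 13], requiring 5 comparisons. The merge step runs in O(n) time where n is the total number of elements.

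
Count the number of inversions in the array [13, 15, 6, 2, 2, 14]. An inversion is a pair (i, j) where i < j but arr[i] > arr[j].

Finding inversions in [13, 15, 6, 2, 2, 14]:

(0, 2): arr[0]=13 > arr[2]=6
(0, 3): arr[0]=13 > arr[3]=2
(0, 4): arr[0]=13 > arr[4]=2
(1, 2): arr[1]=15 > arr[2]=6
(1, 3): arr[1]=15 > arr[3]=2
(1, 4): arr[1]=15 > arr[4]=2
(1, 5): arr[1]=15 > arr[5]=14
(2, 3): arr[2]=6 > arr[3]=2
(2, 4): arr[2]=6 > arr[4]=2

Total inversions: 9

The array has 9 inversion(s): (0,2), (0,3), (0,4), (1,2), (1,3), (1,4), (1,5), (2,3), (2,4). Each pair (i,j) satisfies i < j and arr[i] > arr[j].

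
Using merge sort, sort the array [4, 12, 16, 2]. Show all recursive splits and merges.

Merge sort trace:

Split: [4, 12, 16, 2] -> [4, 12] and [16, 2]
  Split: [4, 12] -> [4] and [12]
  Merge: [4] + [12] -> [4, 12]
  Split: [16, 2] -> [16] and [2]
  Merge: [16] + [2] -> [2, 16]
Merge: [4, 12] + [2, 16] -> [2, 4, 12, 16]

Final sorted array: [2, 4, 12, 16]

The merge sort proceeds by recursively splitting the array and merging sorted halves.
After all merges, the sorted array is [2, 4, 12, 16].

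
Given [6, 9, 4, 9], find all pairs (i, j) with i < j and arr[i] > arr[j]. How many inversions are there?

Finding inversions in [6, 9, 4, 9]:

(0, 2): arr[0]=6 > arr[2]=4
(1, 2): arr[1]=9 > arr[2]=4

Total inversions: 2

The array has 2 inversion(s): (0,2), (1,2). Each pair (i,j) satisfies i < j and arr[i] > arr[j].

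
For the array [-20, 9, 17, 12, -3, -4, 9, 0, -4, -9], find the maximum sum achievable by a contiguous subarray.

Using Kadane's algorithm on [-20, 9, 17, 12, -3, -4, 9, 0, -4, -9]:

Scanning through the array:
Position 1 (value 9): max_ending_here = 9, max_so_far = 9
Position 2 (value 17): max_ending_here = 26, max_so_far = 26
Position 3 (value 12): max_ending_here = 38, max_so_far = 38
Position 4 (value -3): max_ending_here = 35, max_so_far = 38
Position 5 (value -4): max_ending_here = 31, max_so_far = 38
Position 6 (value 9): max_ending_here = 40, max_so_far = 40
Position 7 (value 0): max_ending_here = 40, max_so_far = 40
Position 8 (value -4): max_ending_here = 36, max_so_far = 40
Position 9 (value -9): max_ending_here = 27, max_so_far = 40

Maximum subarray: [9, 17, 12, -3, -4, 9]
Maximum sum: 40

The maximum subarray is [9, 17, 12, -3, -4, 9] with sum 40. This subarray runs from index 1 to index 6.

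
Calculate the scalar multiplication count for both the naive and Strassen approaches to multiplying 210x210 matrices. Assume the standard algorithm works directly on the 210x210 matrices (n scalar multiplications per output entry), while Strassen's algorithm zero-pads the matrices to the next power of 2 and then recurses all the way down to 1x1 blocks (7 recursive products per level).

Matrix multiplication for 210x210 matrices:

Strassen's algorithm requires power-of-2 dimensions. Pad 210x210 to 256x256 (next power of 2).

Standard algorithm: 210^3 = 9261000 multiplications
Strassen's algorithm: 7^(log2(256)) = 7^8 = 5764801 multiplications
Savings: 9261000 - 5764801 = 3496199 multiplications

Standard: 9261000 multiplications (210^3). Strassen: 5764801 multiplications (7^8, after padding to 256x256). Strassen reduces 8 recursive multiplications to 7 at each level.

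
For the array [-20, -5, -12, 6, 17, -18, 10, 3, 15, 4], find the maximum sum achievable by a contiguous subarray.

Using Kadane's algorithm on [-20, -5, -12, 6, 17, -18, 10, 3, 15, 4]:

Scanning through the array:
Position 1 (value -5): max_ending_here = -5, max_so_far = -5
Position 2 (value -12): max_ending_here = -12, max_so_far = -5
Position 3 (value 6): max_ending_here = 6, max_so_far = 6
Position 4 (value 17): max_ending_here = 23, max_so_far = 23
Position 5 (value -18): max_ending_here = 5, max_so_far = 23
Position 6 (value 10): max_ending_here = 15, max_so_far = 23
Position 7 (value 3): max_ending_here = 18, max_so_far = 23
Position 8 (value 15): max_ending_here = 33, max_so_far = 33
Position 9 (value 4): max_ending_here = 37, max_so_far = 37

Maximum subarray: [6, 17, -18, 10, 3, 15, 4]
Maximum sum: 37

The maximum subarray is [6, 17, -18, 10, 3, 15, 4] with sum 37. This subarray runs from index 3 to index 9.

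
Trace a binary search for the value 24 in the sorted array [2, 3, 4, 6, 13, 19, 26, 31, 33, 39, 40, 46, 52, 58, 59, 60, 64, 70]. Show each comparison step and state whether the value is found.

Binary search for 24 in [2, 3, 4, 6, 13, 19, 26, 31, 33, 39, 40, 46, 52, 58, 59, 60, 64, 70]:

lo=0, hi=17, mid=8, arr[mid]=33 -> 33 > 24, search left half
lo=0, hi=7, mid=3, arr[mid]=6 -> 6 < 24, search right half
lo=4, hi=7, mid=5, arr[mid]=19 -> 19 < 24, search right half
lo=6, hi=7, mid=6, arr[mid]=26 -> 26 > 24, search left half
lo=6 > hi=5, target 24 not found

Binary search determines that 24 is not in the array after 4 comparisons. The search space was exhausted without finding the target.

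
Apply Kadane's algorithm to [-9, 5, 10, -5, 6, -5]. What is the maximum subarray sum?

Using Kadane's algorithm on [-9, 5, 10, -5, 6, -5]:

Scanning through the array:
Position 1 (value 5): max_ending_here = 5, max_so_far = 5
Position 2 (value 10): max_ending_here = 15, max_so_far = 15
Position 3 (value -5): max_ending_here = 10, max_so_far = 15
Position 4 (value 6): max_ending_here = 16, max_so_far = 16
Position 5 (value -5): max_ending_here = 11, max_so_far = 16

Maximum subarray: [5, 10, -5, 6]
Maximum sum: 16

The maximum subarray is [5, 10, -5, 6] with sum 16. This subarray runs from index 1 to index 4.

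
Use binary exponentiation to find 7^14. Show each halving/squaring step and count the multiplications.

Computing 7^14 by squaring (build up from 7^1; each line after the first costs one multiplication):

7^1 = 7
7^2 = (7^1)^2 = 7^2 = 49
7^3 = 7 * 7^2 = 7 * 49 = 343
7^6 = (7^3)^2 = 343^2 = 117649
7^7 = 7 * 7^6 = 7 * 117649 = 823543
7^14 = (7^7)^2 = 823543^2 = 678223072849

Result: 678223072849
Multiplications needed: 5 (5 lines after 7^1)

7^14 = 678223072849. Using exponentiation by squaring, this requires 5 multiplications. The key idea: if the exponent is even, square the half-power; if odd, multiply by the base once.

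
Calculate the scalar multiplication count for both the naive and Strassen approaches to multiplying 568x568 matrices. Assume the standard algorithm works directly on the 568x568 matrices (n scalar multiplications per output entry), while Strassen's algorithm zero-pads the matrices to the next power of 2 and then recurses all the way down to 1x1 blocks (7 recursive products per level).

Matrix multiplication for 568x568 matrices:

Strassen's algorithm requires power-of-2 dimensions. Pad 568x568 to 1024x1024 (next power of 2).

Standard algorithm: 568^3 = 183250432 multiplications
Strassen's algorithm: 7^(log2(1024)) = 7^10 = 282475249 multiplications
Difference: 183250432 - 282475249 = -99224817 (Strassen uses MORE here due to padding overhead — for small or just-over-power-of-2 n, padding can outweigh the per-level savings)

Standard: 183250432 multiplications (568^3). Strassen: 282475249 multiplications (7^10, after padding to 1024x1024). Strassen reduces 8 recursive multiplications to 7 at each level.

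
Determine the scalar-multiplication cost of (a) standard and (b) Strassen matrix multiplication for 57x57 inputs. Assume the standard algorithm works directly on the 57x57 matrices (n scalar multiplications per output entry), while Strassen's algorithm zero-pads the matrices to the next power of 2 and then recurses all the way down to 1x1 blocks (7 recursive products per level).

Matrix multiplication for 57x57 matrices:

Strassen's algorithm requires power-of-2 dimensions. Pad 57x57 to 64x64 (next power of 2).

Standard algorithm: 57^3 = 185193 multiplications
Strassen's algorithm: 7^(log2(64)) = 7^6 = 117649 multiplications
Savings: 185193 - 117649 = 67544 multiplications

Standard: 185193 multiplications (57^3). Strassen: 117649 multiplications (7^6, after padding to 64x64). Strassen reduces 8 recursive multiplications to 7 at each level.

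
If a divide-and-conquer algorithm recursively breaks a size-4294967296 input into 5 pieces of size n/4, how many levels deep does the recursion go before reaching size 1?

For divide and conquer with division factor 4:

Problem sizes at each level:
Level 0: 4294967296
Level 1: 1073741824
Level 2: 268435456
Level 3: 67108864
Level 4: 16777216
Level 5: 4194304
Level 6: 1048576
Level 7: 262144
Level 8: 65536
Level 9: 16384
Level 10: 4096
Level 11: 1024
Level 12: 256
Level 13: 64
Level 14: 16
Level 15: 4
Level 16: 1

The root is level 0 and the size-1 base case is level 16 (the tree spans levels 0 through 16, i.e. 17 levels counting the root), so the depth is the number of divisions: log_4(4294967296) = 16

The recursion tree depth is log_4(4294967296) = 16. At each level, the problem size is divided by 4, so it takes 16 divisions to reduce to a base case of size 1. The algorithm makes 5 recursive calls at each level.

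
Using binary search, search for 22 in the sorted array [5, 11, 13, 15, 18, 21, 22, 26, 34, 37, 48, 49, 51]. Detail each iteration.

Binary search for 22 in [5, 11, 13, 15, 18, 21, 22, 26, 34, 37, 48, 49, 51]:

lo=0, hi=12, mid=6, arr[mid]=22 -> Found target at index 6!

Binary search finds 22 at index 6 after 1 comparisons. The search repeatedly halves the search space by comparing with the middle element.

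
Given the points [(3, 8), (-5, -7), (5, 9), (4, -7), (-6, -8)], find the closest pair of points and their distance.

Computing all pairwise distances among 5 points:

d((3, 8), (-5, -7)) = 17.0
d((3, 8), (5, 9)) = 2.2361
d((3, 8), (4, -7)) = 15.0333
d((3, 8), (-6, -8)) = 18.3576
d((-5, -7), (5, 9)) = 18.868
d((-5, -7), (4, -7)) = 9.0
d((-5, -7), (-6, -8)) = 1.4142 <-- minimum
d((5, 9), (4, -7)) = 16.0312
d((5, 9), (-6, -8)) = 20.2485
d((4, -7), (-6, -8)) = 10.0499

Closest pair: (-5, -7) and (-6, -8) with distance 1.4142

The closest pair is (-5, -7) and (-6, -8) with Euclidean distance 1.4142. For 5 points, brute-force pairwise comparison is shown above. For large n, the divide-and-conquer algorithm (sort by x, recurse on halves, check the dividing strip) achieves O(n log n).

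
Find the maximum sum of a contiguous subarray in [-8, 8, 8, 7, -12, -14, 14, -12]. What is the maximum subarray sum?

Using Kadane's algorithm on [-8, 8, 8, 7, -12, -14, 14, -12]:

Scanning through the array:
Position 1 (value 8): max_ending_here = 8, max_so_far = 8
Position 2 (value 8): max_ending_here = 16, max_so_far = 16
Position 3 (value 7): max_ending_here = 23, max_so_far = 23
Position 4 (value -12): max_ending_here = 11, max_so_far = 23
Position 5 (value -14): max_ending_here = -3, max_so_far = 23
Position 6 (value 14): max_ending_here = 14, max_so_far = 23
Position 7 (value -12): max_ending_here = 2, max_so_far = 23

Maximum subarray: [8, 8, 7]
Maximum sum: 23

The maximum subarray is [8, 8, 7] with sum 23. This subarray runs from index 1 to index 3.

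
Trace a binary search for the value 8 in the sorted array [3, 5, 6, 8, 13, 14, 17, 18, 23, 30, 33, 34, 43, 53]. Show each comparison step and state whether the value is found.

Binary search for 8 in [3, 5, 6, 8, 13, 14, 17, 18, 23, 30, 33, 34, 43, 53]:

lo=0, hi=13, mid=6, arr[mid]=17 -> 17 > 8, search left half
lo=0, hi=5, mid=2, arr[mid]=6 -> 6 < 8, search right half
lo=3, hi=5, mid=4, arr[mid]=13 -> 13 > 8, search left half
lo=3, hi=3, mid=3, arr[mid]=8 -> Found target at index 3!

Binary search finds 8 at index 3 after 4 comparisons. The search repeatedly halves the search space by comparing with the middle element.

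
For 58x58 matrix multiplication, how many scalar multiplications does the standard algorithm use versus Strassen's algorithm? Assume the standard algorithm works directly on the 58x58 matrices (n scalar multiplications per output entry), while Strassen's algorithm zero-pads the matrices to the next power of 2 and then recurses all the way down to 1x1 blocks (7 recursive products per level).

Matrix multiplication for 58x58 matrices:

Strassen's algorithm requires power-of-2 dimensions. Pad 58x58 to 64x64 (next power of 2).

Standard algorithm: 58^3 = 195112 multiplications
Strassen's algorithm: 7^(log2(64)) = 7^6 = 117649 multiplications
Savings: 195112 - 117649 = 77463 multiplications

Standard: 195112 multiplications (58^3). Strassen: 117649 multiplications (7^6, after padding to 64x64). Strassen reduces 8 recursive multiplications to 7 at each level.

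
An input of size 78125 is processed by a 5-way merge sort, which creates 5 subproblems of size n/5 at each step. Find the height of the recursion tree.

For divide and conquer with division factor 5:

Problem sizes at each level:
Level 0: 78125
Level 1: 15625
Level 2: 3125
Level 3: 625
Level 4: 125
Level 5: 25
Level 6: 5
Level 7: 1

The root is level 0 and the size-1 base case is level 7 (the tree spans levels 0 through 7, i.e. 8 levels counting the root), so the depth is the number of divisions: log_5(78125) = 7

The recursion tree depth is log_5(78125) = 7. At each level, the problem size is divided by 5, so it takes 7 divisions to reduce to a base case of size 1. The algorithm makes 5 recursive calls at each level.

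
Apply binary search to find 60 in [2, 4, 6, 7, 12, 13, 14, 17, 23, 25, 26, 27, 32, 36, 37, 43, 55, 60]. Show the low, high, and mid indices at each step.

Binary search for 60 in [2, 4, 6, 7, 12, 13, 14, 17, 23, 25, 26, 27, 32, 36, 37, 43, 55, 60]:

lo=0, hi=17, mid=8, arr[mid]=23 -> 23 < 60, search right half
lo=9, hi=17, mid=13, arr[mid]=36 -> 36 < 60, search right half
lo=14, hi=17, mid=15, arr[mid]=43 -> 43 < 60, search right half
lo=16, hi=17, mid=16, arr[mid]=55 -> 55 < 60, search right half
lo=17, hi=17, mid=17, arr[mid]=60 -> Found target at index 17!

Binary search finds 60 at index 17 after 5 comparisons. The search repeatedly halves the search space by comparing with the middle element.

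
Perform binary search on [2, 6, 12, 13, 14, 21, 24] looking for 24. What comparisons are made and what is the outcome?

Binary search for 24 in [2, 6, 12, 13, 14, 21, 24]:

lo=0, hi=6, mid=3, arr[mid]=13 -> 13 < 24, search right half
lo=4, hi=6, mid=5, arr[mid]=21 -> 21 < 24, search right half
lo=6, hi=6, mid=6, arr[mid]=24 -> Found target at index 6!

Binary search finds 24 at index 6 after 3 comparisons. The search repeatedly halves the search space by comparing with the middle element.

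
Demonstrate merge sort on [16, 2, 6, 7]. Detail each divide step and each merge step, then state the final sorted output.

Merge sort trace:

Split: [16, 2, 6, 7] -> [16, 2] and [6, 7]
  Split: [16, 2] -> [16] and [2]
  Merge: [16] + [2] -> [2, 16]
  Split: [6, 7] -> [6] and [7]
  Merge: [6] + [7] -> [6, 7]
Merge: [2, 16] + [6, 7] -> [2, 6, 7, 16]

Final sorted array: [2, 6, 7, 16]

The merge sort proceeds by recursively splitting the array and merging sorted halves.
After all merges, the sorted array is [2, 6, 7, 16].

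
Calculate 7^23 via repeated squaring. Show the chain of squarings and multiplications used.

Computing 7^23 by squaring (build up from 7^1; each line after the first costs one multiplication):

7^1 = 7
7^2 = (7^1)^2 = 7^2 = 49
7^4 = (7^2)^2 = 49^2 = 2401
7^5 = 7 * 7^4 = 7 * 2401 = 16807
7^10 = (7^5)^2 = 16807^2 = 282475249
7^11 = 7 * 7^10 = 7 * 282475249 = 1977326743
7^22 = (7^11)^2 = 1977326743^2 = 3909821048582988049
7^23 = 7 * 7^22 = 7 * 3909821048582988049 = 27368747340080916343

Result: 27368747340080916343
Multiplications needed: 7 (7 lines after 7^1)

7^23 = 27368747340080916343. Using exponentiation by squaring, this requires 7 multiplications. The key idea: if the exponent is even, square the half-power; if odd, multiply by the base once.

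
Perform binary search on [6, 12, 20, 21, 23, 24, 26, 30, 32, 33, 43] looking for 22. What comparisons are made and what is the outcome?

Binary search for 22 in [6, 12, 20, 21, 23, 24, 26, 30, 32, 33, 43]:

lo=0, hi=10, mid=5, arr[mid]=24 -> 24 > 22, search left half
lo=0, hi=4, mid=2, arr[mid]=20 -> 20 < 22, search right half
lo=3, hi=4, mid=3, arr[mid]=21 -> 21 < 22, search right half
lo=4, hi=4, mid=4, arr[mid]=23 -> 23 > 22, search left half
lo=4 > hi=3, target 22 not found

Binary search determines that 22 is not in the array after 4 comparisons. The search space was exhausted without finding the target.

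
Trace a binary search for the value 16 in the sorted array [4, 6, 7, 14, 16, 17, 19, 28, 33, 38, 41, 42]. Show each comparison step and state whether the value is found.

Binary search for 16 in [4, 6, 7, 14, 16, 17, 19, 28, 33, 38, 41, 42]:

lo=0, hi=11, mid=5, arr[mid]=17 -> 17 > 16, search left half
lo=0, hi=4, mid=2, arr[mid]=7 -> 7 < 16, search right half
lo=3, hi=4, mid=3, arr[mid]=14 -> 14 < 16, search right half
lo=4, hi=4, mid=4, arr[mid]=16 -> Found target at index 4!

Binary search finds 16 at index 4 after 4 comparisons. The search repeatedly halves the search space by comparing with the middle element.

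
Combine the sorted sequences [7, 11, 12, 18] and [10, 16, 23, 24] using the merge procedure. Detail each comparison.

Merging process:

Compare 7 vs 10: take 7 from left. Merged: [7]
Compare 11 vs 10: take 10 from right. Merged: [7, 10]
Compare 11 vs 16: take 11 from left. Merged: [7, 10, 11]
Compare 12 vs 16: take 12 from left. Merged: [7, 10, 11, 12]
Compare 18 vs 16: take 16 from right. Merged: [7, 10, 11, 12, 16]
Compare 18 vs 23: take 18 from left. Merged: [7, 10, 11, 12, 16, 18]
Append remaining from right: [23, 24]. Merged: [7, 10, 11, 12, 16, 18, 23, 24]

Final merged array: [7, 10, 11, 12, 16, 18, 23, 24]
Total comparisons: 6

The merged array is [7, 10, 11, 12, 16, 18, 23, 24], requiring 6 comparisons. The merge step runs in O(n) time where n is the total number of elements.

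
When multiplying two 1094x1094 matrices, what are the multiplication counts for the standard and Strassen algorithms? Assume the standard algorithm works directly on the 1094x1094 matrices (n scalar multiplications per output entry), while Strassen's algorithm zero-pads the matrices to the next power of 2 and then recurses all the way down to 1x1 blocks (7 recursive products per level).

Matrix multiplication for 1094x1094 matrices:

Strassen's algorithm requires power-of-2 dimensions. Pad 1094x1094 to 2048x2048 (next power of 2).

Standard algorithm: 1094^3 = 1309338584 multiplications
Strassen's algorithm: 7^(log2(2048)) = 7^11 = 1977326743 multiplications
Difference: 1309338584 - 1977326743 = -667988159 (Strassen uses MORE here due to padding overhead — for small or just-over-power-of-2 n, padding can outweigh the per-level savings)

Standard: 1309338584 multiplications (1094^3). Strassen: 1977326743 multiplications (7^11, after padding to 2048x2048). Strassen reduces 8 recursive multiplications to 7 at each level.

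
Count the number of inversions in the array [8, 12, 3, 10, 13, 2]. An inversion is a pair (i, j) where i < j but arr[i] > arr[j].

Finding inversions in [8, 12, 3, 10, 13, 2]:

(0, 2): arr[0]=8 > arr[2]=3
(0, 5): arr[0]=8 > arr[5]=2
(1, 2): arr[1]=12 > arr[2]=3
(1, 3): arr[1]=12 > arr[3]=10
(1, 5): arr[1]=12 > arr[5]=2
(2, 5): arr[2]=3 > arr[5]=2
(3, 5): arr[3]=10 > arr[5]=2
(4, 5): arr[4]=13 > arr[5]=2

Total inversions: 8

The array has 8 inversion(s): (0,2), (0,5), (1,2), (1,3), (1,5), (2,5), (3,5), (4,5). Each pair (i,j) satisfies i < j and arr[i] > arr[j].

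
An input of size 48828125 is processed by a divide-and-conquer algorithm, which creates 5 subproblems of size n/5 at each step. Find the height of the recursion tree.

For divide and conquer with division factor 5:

Problem sizes at each level:
Level 0: 48828125
Level 1: 9765625
Level 2: 1953125
Level 3: 390625
Level 4: 78125
Level 5: 15625
Level 6: 3125
Level 7: 625
Level 8: 125
Level 9: 25
Level 10: 5
Level 11: 1

The root is level 0 and the size-1 base case is level 11 (the tree spans levels 0 through 11, i.e. 12 levels counting the root), so the depth is the number of divisions: log_5(48828125) = 11

The recursion tree depth is log_5(48828125) = 11. At each level, the problem size is divided by 5, so it takes 11 divisions to reduce to a base case of size 1. The algorithm makes 5 recursive calls at each level.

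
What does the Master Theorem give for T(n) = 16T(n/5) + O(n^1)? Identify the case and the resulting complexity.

Master Theorem for T(n) = 16T(n/5) + O(n^1):

a = 16, b = 5, c = 1
log_b(a) = log_5(16) = 1.7227

Case 1: c = 1 < log_5(16) = 1.7227
T(n) = O(n^(log_5 16))

For T(n) = 16T(n/5) + O(n^1): log_5(16) = 1.7227. This is Case 1 of the Master Theorem (c < log_b(a), work dominated by leaves), giving O(n^(log_5 16)).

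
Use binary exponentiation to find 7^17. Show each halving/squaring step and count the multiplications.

Computing 7^17 by squaring (build up from 7^1; each line after the first costs one multiplication):

7^1 = 7
7^2 = (7^1)^2 = 7^2 = 49
7^4 = (7^2)^2 = 49^2 = 2401
7^8 = (7^4)^2 = 2401^2 = 5764801
7^16 = (7^8)^2 = 5764801^2 = 33232930569601
7^17 = 7 * 7^16 = 7 * 33232930569601 = 232630513987207

Result: 232630513987207
Multiplications needed: 5 (5 lines after 7^1)

7^17 = 232630513987207. Using exponentiation by squaring, this requires 5 multiplications. The key idea: if the exponent is even, square the half-power; if odd, multiply by the base once.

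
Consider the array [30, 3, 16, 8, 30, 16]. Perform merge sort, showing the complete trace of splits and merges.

Merge sort trace:

Split: [30, 3, 16, 8, 30, 16] -> [30, 3, 16] and [8, 30, 16]
  Split: [30, 3, 16] -> [30] and [3, 16]
    Split: [3, 16] -> [3] and [16]
    Merge: [3] + [16] -> [3, 16]
  Merge: [30] + [3, 16] -> [3, 16, 30]
  Split: [8, 30, 16] -> [8] and [30, 16]
    Split: [30, 16] -> [30] and [16]
    Merge: [30] + [16] -> [16, 30]
  Merge: [8] + [16, 30] -> [8, 16, 30]
Merge: [3, 16, 30] + [8, 16, 30] -> [3, 8, 16, 16, 30, 30]

Final sorted array: [3, 8, 16, 16, 30, 30]

The merge sort proceeds by recursively splitting the array and merging sorted halves.
After all merges, the sorted array is [3, 8, 16, 16, 30, 30].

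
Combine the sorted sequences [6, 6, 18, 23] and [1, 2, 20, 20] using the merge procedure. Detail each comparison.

Merging process:

Compare 6 vs 1: take 1 from right. Merged: [1]
Compare 6 vs 2: take 2 from right. Merged: [1, 2]
Compare 6 vs 20: take 6 from left. Merged: [1, 2, 6]
Compare 6 vs 20: take 6 from left. Merged: [1, 2, 6, 6]
Compare 18 vs 20: take 18 from left. Merged: [1, 2, 6, 6, 18]
Compare 23 vs 20: take 20 from right. Merged: [1, 2, 6, 6, 18, 20]
Compare 23 vs 20: take 20 from right. Merged: [1, 2, 6, 6, 18, 20, 20]
Append remaining from left: [23]. Merged: [1, 2, 6, 6, 18, 20, 20, 23]

Final merged array: [1, 2, 6, 6, 18, 20, 20, 23]
Total comparisons: 7

The merged array is [1, 2, 6, 6, 18, 20, 20, 23], requiring 7 comparisons. The merge step runs in O(n) time where n is the total number of elements.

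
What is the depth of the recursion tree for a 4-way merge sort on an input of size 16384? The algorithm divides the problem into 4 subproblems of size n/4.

For divide and conquer with division factor 4:

Problem sizes at each level:
Level 0: 16384
Level 1: 4096
Level 2: 1024
Level 3: 256
Level 4: 64
Level 5: 16
Level 6: 4
Level 7: 1

The root is level 0 and the size-1 base case is level 7 (the tree spans levels 0 through 7, i.e. 8 levels counting the root), so the depth is the number of divisions: log_4(16384) = 7

The recursion tree depth is log_4(16384) = 7. At each level, the problem size is divided by 4, so it takes 7 divisions to reduce to a base case of size 1. The algorithm makes 4 recursive calls at each level.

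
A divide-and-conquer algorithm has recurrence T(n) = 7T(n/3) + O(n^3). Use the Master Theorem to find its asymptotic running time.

Master Theorem for T(n) = 7T(n/3) + O(n^3):

a = 7, b = 3, c = 3
log_b(a) = log_3(7) = 1.7712

Case 3: c = 3 > log_3(7) = 1.7712
T(n) = O(n^3) = O(n^3)

For T(n) = 7T(n/3) + O(n^3): log_3(7) = 1.7712. This is Case 3 of the Master Theorem (c > log_b(a), work dominated by root), giving O(n^3).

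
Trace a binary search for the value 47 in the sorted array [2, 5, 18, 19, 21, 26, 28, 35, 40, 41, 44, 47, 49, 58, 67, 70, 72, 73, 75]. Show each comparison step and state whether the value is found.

Binary search for 47 in [2, 5, 18, 19, 21, 26, 28, 35, 40, 41, 44, 47, 49, 58, 67, 70, 72, 73, 75]:

lo=0, hi=18, mid=9, arr[mid]=41 -> 41 < 47, search right half
lo=10, hi=18, mid=14, arr[mid]=67 -> 67 > 47, search left half
lo=10, hi=13, mid=11, arr[mid]=47 -> Found target at index 11!

Binary search finds 47 at index 11 after 3 comparisons. The search repeatedly halves the search space by comparing with the middle element.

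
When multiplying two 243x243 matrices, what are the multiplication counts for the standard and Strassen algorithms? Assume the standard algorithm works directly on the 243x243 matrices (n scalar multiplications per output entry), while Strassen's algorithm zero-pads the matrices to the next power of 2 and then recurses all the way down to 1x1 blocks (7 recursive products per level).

Matrix multiplication for 243x243 matrices:

Strassen's algorithm requires power-of-2 dimensions. Pad 243x243 to 256x256 (next power of 2).

Standard algorithm: 243^3 = 14348907 multiplications
Strassen's algorithm: 7^(log2(256)) = 7^8 = 5764801 multiplications
Savings: 14348907 - 5764801 = 8584106 multiplications

Standard: 14348907 multiplications (243^3). Strassen: 5764801 multiplications (7^8, after padding to 256x256). Strassen reduces 8 recursive multiplications to 7 at each level.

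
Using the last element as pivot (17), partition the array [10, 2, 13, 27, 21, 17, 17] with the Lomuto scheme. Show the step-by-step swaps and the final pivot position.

Lomuto partition with pivot = 17:

Initial array: [10, 2, 13, 27, 21, 17, 17]

arr[0]=10 <= 17: swap with position 0, array becomes [10, 2, 13, 27, 21, 17, 17]
arr[1]=2 <= 17: swap with position 1, array becomes [10, 2, 13, 27, 21, 17, 17]
arr[2]=13 <= 17: swap with position 2, array becomes [10, 2, 13, 27, 21, 17, 17]
arr[3]=27 > 17: no swap
arr[4]=21 > 17: no swap
arr[5]=17 <= 17: swap with position 3, array becomes [10, 2, 13, 17, 21, 27, 17]

Place pivot at position 4: [10, 2, 13, 17, 17, 27, 21]
Pivot position: 4

After partitioning with pivot 17, the array becomes [10, 2, 13, 17, 17, 27, 21]. The pivot is placed at index 4. All elements to the left of the pivot are <= 17, and all elements to the right are > 17.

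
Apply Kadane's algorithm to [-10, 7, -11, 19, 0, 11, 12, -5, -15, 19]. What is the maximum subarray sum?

Using Kadane's algorithm on [-10, 7, -11, 19, 0, 11, 12, -5, -15, 19]:

Scanning through the array:
Position 1 (value 7): max_ending_here = 7, max_so_far = 7
Position 2 (value -11): max_ending_here = -4, max_so_far = 7
Position 3 (value 19): max_ending_here = 19, max_so_far = 19
Position 4 (value 0): max_ending_here = 19, max_so_far = 19
Position 5 (value 11): max_ending_here = 30, max_so_far = 30
Position 6 (value 12): max_ending_here = 42, max_so_far = 42
Position 7 (value -5): max_ending_here = 37, max_so_far = 42
Position 8 (value -15): max_ending_here = 22, max_so_far = 42
Position 9 (value 19): max_ending_here = 41, max_so_far = 42

Maximum subarray: [19, 0, 11, 12]
Maximum sum: 42

The maximum subarray is [19, 0, 11, 12] with sum 42. This subarray runs from index 3 to index 6.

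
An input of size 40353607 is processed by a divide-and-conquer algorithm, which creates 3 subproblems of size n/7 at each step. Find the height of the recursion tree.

For divide and conquer with division factor 7:

Problem sizes at each level:
Level 0: 40353607
Level 1: 5764801
Level 2: 823543
Level 3: 117649
Level 4: 16807
Level 5: 2401
Level 6: 343
Level 7: 49
Level 8: 7
Level 9: 1

The root is level 0 and the size-1 base case is level 9 (the tree spans levels 0 through 9, i.e. 10 levels counting the root), so the depth is the number of divisions: log_7(40353607) = 9

The recursion tree depth is log_7(40353607) = 9. At each level, the problem size is divided by 7, so it takes 9 divisions to reduce to a base case of size 1. The algorithm makes 3 recursive calls at each level.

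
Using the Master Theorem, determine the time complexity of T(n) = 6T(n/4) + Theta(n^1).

Master Theorem for T(n) = 6T(n/4) + O(n^1):

a = 6, b = 4, c = 1
log_b(a) = log_4(6) = 1.2925

Case 1: c = 1 < log_4(6) = 1.2925
T(n) = O(n^(log_4 6))

For T(n) = 6T(n/4) + O(n^1): log_4(6) = 1.2925. This is Case 1 of the Master Theorem (c < log_b(a), work dominated by leaves), giving O(n^(log_4 6)).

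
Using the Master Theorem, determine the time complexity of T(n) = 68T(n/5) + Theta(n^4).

Master Theorem for T(n) = 68T(n/5) + O(n^4):

a = 68, b = 5, c = 4
log_b(a) = log_5(68) = 2.6217

Case 3: c = 4 > log_5(68) = 2.6217
T(n) = O(n^4) = O(n^4)

For T(n) = 68T(n/5) + O(n^4): log_5(68) = 2.6217. This is Case 3 of the Master Theorem (c > log_b(a), work dominated by root), giving O(n^4).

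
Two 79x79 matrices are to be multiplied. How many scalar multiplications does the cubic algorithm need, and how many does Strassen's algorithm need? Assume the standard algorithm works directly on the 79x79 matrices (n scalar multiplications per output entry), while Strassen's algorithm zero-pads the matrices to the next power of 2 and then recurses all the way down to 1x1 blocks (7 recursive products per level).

Matrix multiplication for 79x79 matrices:

Strassen's algorithm requires power-of-2 dimensions. Pad 79x79 to 128x128 (next power of 2).

Standard algorithm: 79^3 = 493039 multiplications
Strassen's algorithm: 7^(log2(128)) = 7^7 = 823543 multiplications
Difference: 493039 - 823543 = -330504 (Strassen uses MORE here due to padding overhead — for small or just-over-power-of-2 n, padding can outweigh the per-level savings)

Standard: 493039 multiplications (79^3). Strassen: 823543 multiplications (7^7, after padding to 128x128). Strassen reduces 8 recursive multiplications to 7 at each level.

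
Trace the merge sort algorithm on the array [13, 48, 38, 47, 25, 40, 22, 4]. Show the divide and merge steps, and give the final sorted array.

Merge sort trace:

Split: [13, 48, 38, 47, 25, 40, 22, 4] -> [13, 48, 38, 47] and [25, 40, 22, 4]
  Split: [13, 48, 38, 47] -> [13, 48] and [38, 47]
    Split: [13, 48] -> [13] and [48]
    Merge: [13] + [48] -> [13, 48]
    Split: [38, 47] -> [38] and [47]
    Merge: [38] + [47] -> [38, 47]
  Merge: [13, 48] + [38, 47] -> [13, 38, 47, 48]
  Split: [25, 40, 22, 4] -> [25, 40] and [22, 4]
    Split: [25, 40] -> [25] and [40]
    Merge: [25] + [40] -> [25, 40]
    Split: [22, 4] -> [22] and [4]
    Merge: [22] + [4] -> [4, 22]
  Merge: [25, 40] + [4, 22] -> [4, 22, 25, 40]
Merge: [13, 38, 47, 48] + [4, 22, 25, 40] -> [4, 13, 22, 25, 38, 40, 47, 48]

Final sorted array: [4, 13, 22, 25, 38, 40, 47, 48]

The merge sort proceeds by recursively splitting the array and merging sorted halves.
After all merges, the sorted array is [4, 13, 22, 25, 38, 40, 47, 48].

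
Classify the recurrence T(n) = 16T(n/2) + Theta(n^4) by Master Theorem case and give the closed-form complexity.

Master Theorem for T(n) = 16T(n/2) + O(n^4):

a = 16, b = 2, c = 4
log_b(a) = log_2(16) = 4.0000

Case 2: c = 4 = log_2(16) = 4.0000
T(n) = O(n^4 log n) = O(n^4 log n)

For T(n) = 16T(n/2) + O(n^4): log_2(16) = 4.0000. This is Case 2 of the Master Theorem (c = log_b(a), equal work at all levels), giving O(n^4 log n).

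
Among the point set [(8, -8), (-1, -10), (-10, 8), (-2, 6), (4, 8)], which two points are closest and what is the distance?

Computing all pairwise distances among 5 points:

d((8, -8), (-1, -10)) = 9.2195
d((8, -8), (-10, 8)) = 24.0832
d((8, -8), (-2, 6)) = 17.2047
d((8, -8), (4, 8)) = 16.4924
d((-1, -10), (-10, 8)) = 20.1246
d((-1, -10), (-2, 6)) = 16.0312
d((-1, -10), (4, 8)) = 18.6815
d((-10, 8), (-2, 6)) = 8.2462
d((-10, 8), (4, 8)) = 14.0
d((-2, 6), (4, 8)) = 6.3246 <-- minimum

Closest pair: (-2, 6) and (4, 8) with distance 6.3246

The closest pair is (-2, 6) and (4, 8) with Euclidean distance 6.3246. For 5 points, brute-force pairwise comparison is shown above. For large n, the divide-and-conquer algorithm (sort by x, recurse on halves, check the dividing strip) achieves O(n log n).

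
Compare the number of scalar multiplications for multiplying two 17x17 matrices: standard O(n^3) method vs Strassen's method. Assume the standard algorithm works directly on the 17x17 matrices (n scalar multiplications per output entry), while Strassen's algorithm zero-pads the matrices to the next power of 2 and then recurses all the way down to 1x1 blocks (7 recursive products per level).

Matrix multiplication for 17x17 matrices:

Strassen's algorithm requires power-of-2 dimensions. Pad 17x17 to 32x32 (next power of 2).

Standard algorithm: 17^3 = 4913 multiplications
Strassen's algorithm: 7^(log2(32)) = 7^5 = 16807 multiplications
Difference: 4913 - 16807 = -11894 (Strassen uses MORE here due to padding overhead — for small or just-over-power-of-2 n, padding can outweigh the per-level savings)

Standard: 4913 multiplications (17^3). Strassen: 16807 multiplications (7^5, after padding to 32x32). Strassen reduces 8 recursive multiplications to 7 at each level.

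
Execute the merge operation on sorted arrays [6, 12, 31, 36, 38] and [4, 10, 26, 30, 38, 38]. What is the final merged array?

Merging process:

Compare 6 vs 4: take 4 from right. Merged: [4]
Compare 6 vs 10: take 6 from left. Merged: [4, 6]
Compare 12 vs 10: take 10 from right. Merged: [4, 6, 10]
Compare 12 vs 26: take 12 from left. Merged: [4, 6, 10, 12]
Compare 31 vs 26: take 26 from right. Merged: [4, 6, 10, 12, 26]
Compare 31 vs 30: take 30 from right. Merged: [4, 6, 10, 12, 26, 30]
Compare 31 vs 38: take 31 from left. Merged: [4, 6, 10, 12, 26, 30, 31]
Compare 36 vs 38: take 36 from left. Merged: [4, 6, 10, 12, 26, 30, 31, 36]
Compare 38 vs 38: take 38 from left. Merged: [4, 6, 10, 12, 26, 30, 31, 36, 38]
Append remaining from right: [38, 38]. Merged: [4, 6, 10, 12, 26, 30, 31, 36, 38, 38, 38]

Final merged array: [4, 6, 10, 12, 26, 30, 31, 36, 38, 38, 38]
Total comparisons: 9

The merged array is [4, 6, 10, 12, 26, 30, 31, 36, 38, 38, 38], requiring 9 comparisons. The merge step runs in O(n) time where n is the total number of elements.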